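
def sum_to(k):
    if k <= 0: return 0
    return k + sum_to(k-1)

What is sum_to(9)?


sum_to(9)
= 9 + 8 + 7 + 6 + 5 + 4 + 3 + 2 + 1 + sum_to(0)
= 9 + 8 + 7 + 6 + 5 + 4 + 3 + 2 + 1 + 0
= 45

45


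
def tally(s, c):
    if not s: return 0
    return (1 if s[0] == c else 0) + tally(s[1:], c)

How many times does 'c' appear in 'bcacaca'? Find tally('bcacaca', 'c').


s[0]='b' != 'c' -> 0
s[0]='c' == 'c' -> 1
s[0]='a' != 'c' -> 0
s[0]='c' == 'c' -> 1
s[0]='a' != 'c' -> 0
s[0]='c' == 'c' -> 1
s[0]='a' != 'c' -> 0
Sum: 0 + 1 + 0 + 1 + 0 + 1 + 0 = 3

3


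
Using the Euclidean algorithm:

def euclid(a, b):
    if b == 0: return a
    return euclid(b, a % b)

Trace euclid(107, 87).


euclid(107, 87) = euclid(87, 20)
euclid(87, 20) = euclid(20, 7)
euclid(20, 7) = euclid(7, 6)
euclid(7, 6) = euclid(6, 1)
euclid(6, 1) = euclid(1, 0)
euclid(1, 0) = 1  (base case)

1


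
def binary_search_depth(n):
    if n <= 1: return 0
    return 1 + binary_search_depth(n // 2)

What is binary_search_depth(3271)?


3271 / 2 = 1635
1635 / 2 = 817
817 / 2 = 408
408 / 2 = 204
204 / 2 = 102
102 / 2 = 51
51 / 2 = 25
25 / 2 = 12
12 / 2 = 6
6 / 2 = 3
3 / 2 = 1
Reached 1 after 11 halvings

11


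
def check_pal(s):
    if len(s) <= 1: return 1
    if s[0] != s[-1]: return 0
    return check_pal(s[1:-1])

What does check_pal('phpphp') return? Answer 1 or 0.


check_pal('phpphp'): s[0]='p' == s[-1]='p' -> check check_pal('hpph')
check_pal('hpph'): s[0]='h' == s[-1]='h' -> check check_pal('pp')
check_pal('pp'): s[0]='p' == s[-1]='p' -> check check_pal('')
check_pal(''): len <= 1 -> return 1  (base case)
Result: 1 (palindrome)

1


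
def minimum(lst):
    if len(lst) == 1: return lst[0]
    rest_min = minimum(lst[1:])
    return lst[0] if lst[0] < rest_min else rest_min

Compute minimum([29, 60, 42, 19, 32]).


minimum([29, 60, 42, 19, 32]): compare 29 with minimum([60, 42, 19, 32])
minimum([60, 42, 19, 32]): compare 60 with minimum([42, 19, 32])
minimum([42, 19, 32]): compare 42 with minimum([19, 32])
minimum([19, 32]): compare 19 with minimum([32])
minimum([32]) = 32  (base case)
Compare 19 with 32 -> 19
Compare 42 with 19 -> 19
Compare 60 with 19 -> 19
Compare 29 with 19 -> 19

19


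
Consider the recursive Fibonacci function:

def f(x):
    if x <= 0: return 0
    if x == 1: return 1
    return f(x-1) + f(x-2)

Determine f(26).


Computing f(26) bottom-up:
f(0) = 0
f(1) = 1
f(2) = f(1) + f(0) = 1 + 0 = 1
f(3) = f(2) + f(1) = 1 + 1 = 2
f(4) = f(3) + f(2) = 2 + 1 = 3
f(5) = f(4) + f(3) = 3 + 2 = 5
f(6) = f(5) + f(4) = 5 + 3 = 8
f(7) = f(6) + f(5) = 8 + 5 = 13
f(8) = f(7) + f(6) = 13 + 8 = 21
f(9) = f(8) + f(7) = 21 + 13 = 34
f(10) = f(9) + f(8) = 34 + 21 = 55
f(11) = f(10) + f(9) = 55 + 34 = 89
f(12) = f(11) + f(10) = 89 + 55 = 144
f(13) = f(12) + f(11) = 144 + 89 = 233
f(14) = f(13) + f(12) = 233 + 144 = 377
f(15) = f(14) + f(13) = 377 + 233 = 610
f(16) = f(15) + f(14) = 610 + 377 = 987
f(17) = f(16) + f(15) = 987 + 610 = 1597
f(18) = f(17) + f(16) = 1597 + 987 = 2584
f(19) = f(18) + f(17) = 2584 + 1597 = 4181
f(20) = f(19) + f(18) = 4181 + 2584 = 6765
f(21) = f(20) + f(19) = 6765 + 4181 = 10946
f(22) = f(21) + f(20) = 10946 + 6765 = 17711
f(23) = f(22) + f(21) = 17711 + 10946 = 28657
f(24) = f(23) + f(22) = 28657 + 17711 = 46368
f(25) = f(24) + f(23) = 46368 + 28657 = 75025
f(26) = f(25) + f(24) = 75025 + 46368 = 121393

121393


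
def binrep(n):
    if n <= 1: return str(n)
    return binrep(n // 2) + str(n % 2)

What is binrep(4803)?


binrep(4803) = binrep(2401) + '1'
binrep(2401) = binrep(1200) + '1'
binrep(1200) = binrep(600) + '0'
binrep(600) = binrep(300) + '0'
binrep(300) = binrep(150) + '0'
binrep(150) = binrep(75) + '0'
binrep(75) = binrep(37) + '1'
binrep(37) = binrep(18) + '1'
binrep(18) = binrep(9) + '0'
binrep(9) = binrep(4) + '1'
binrep(4) = binrep(2) + '0'
binrep(2) = binrep(1) + '0'
binrep(1) = '1'  (base case)
Concatenating: '1' + '0' + '0' + '1' + '0' + '1' + '1' + '0' + '0' + '0' + '0' + '1' + '1' = '1001011000011'

1001011000011


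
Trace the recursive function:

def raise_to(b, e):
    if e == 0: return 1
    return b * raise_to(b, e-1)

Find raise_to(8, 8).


raise_to(8, 8)
= 8 * raise_to(8, 7)
= 8 * 8 * raise_to(8, 6)
= 8 * 8 * 8 * raise_to(8, 5)
= 8 * 8 * 8 * 8 * raise_to(8, 4)
= 8 * 8 * 8 * 8 * 8 * raise_to(8, 3)
= 8 * 8 * 8 * 8 * 8 * 8 * raise_to(8, 2)
= 8 * 8 * 8 * 8 * 8 * 8 * 8 * raise_to(8, 1)
= 8 * 8 * 8 * 8 * 8 * 8 * 8 * 8 * raise_to(8, 0)
= 8 * 8 * 8 * 8 * 8 * 8 * 8 * 8 * 1
= 16777216

16777216


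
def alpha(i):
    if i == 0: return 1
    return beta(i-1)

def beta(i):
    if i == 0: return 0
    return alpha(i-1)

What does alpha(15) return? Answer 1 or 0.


alpha(15) = beta(14)
beta(14) = alpha(13)
alpha(13) = beta(12)
beta(12) = alpha(11)
alpha(11) = beta(10)
beta(10) = alpha(9)
alpha(9) = beta(8)
beta(8) = alpha(7)
alpha(7) = beta(6)
beta(6) = alpha(5)
alpha(5) = beta(4)
beta(4) = alpha(3)
alpha(3) = beta(2)
beta(2) = alpha(1)
alpha(1) = beta(0)
beta(0) = 0  (base case)
Result: 0

0


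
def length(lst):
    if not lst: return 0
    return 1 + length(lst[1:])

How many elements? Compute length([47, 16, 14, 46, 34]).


length([47, 16, 14, 46, 34]) = 1 + length([16, 14, 46, 34])
length([16, 14, 46, 34]) = 1 + length([14, 46, 34])
length([14, 46, 34]) = 1 + length([46, 34])
length([46, 34]) = 1 + length([34])
length([34]) = 1 + length([])
length([]) = 0  (base case)
Unwinding: 1 + 1 + 1 + 1 + 1 + 0 = 5

5


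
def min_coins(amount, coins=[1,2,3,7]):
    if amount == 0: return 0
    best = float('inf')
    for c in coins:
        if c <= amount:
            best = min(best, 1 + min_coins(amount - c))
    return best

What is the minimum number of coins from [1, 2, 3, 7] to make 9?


Building up with DP:
min_coins(0) = 0
min_coins(1) = min(1+min_coins(0)=1+0=1) = 1
min_coins(2) = min(1+min_coins(1)=1+1=2, 1+min_coins(0)=1+0=1) = 1
min_coins(3) = min(1+min_coins(2)=1+1=2, 1+min_coins(1)=1+1=2, 1+min_coins(0)=1+0=1) = 1
min_coins(4) = min(1+min_coins(3)=1+1=2, 1+min_coins(2)=1+1=2, 1+min_coins(1)=1+1=2) = 2
min_coins(5) = min(1+min_coins(4)=1+2=3, 1+min_coins(3)=1+1=2, 1+min_coins(2)=1+1=2) = 2
min_coins(6) = min(1+min_coins(5)=1+2=3, 1+min_coins(4)=1+2=3, 1+min_coins(3)=1+1=2) = 2
min_coins(7) = min(1+min_coins(6)=1+2=3, 1+min_coins(5)=1+2=3, 1+min_coins(4)=1+2=3, 1+min_coins(0)=1+0=1) = 1
min_coins(8) = min(1+min_coins(7)=1+1=2, 1+min_coins(6)=1+2=3, 1+min_coins(5)=1+2=3, 1+min_coins(1)=1+1=2) = 2
min_coins(9) = min(1+min_coins(8)=1+2=3, 1+min_coins(7)=1+1=2, 1+min_coins(6)=1+2=3, 1+min_coins(2)=1+1=2) = 2

2


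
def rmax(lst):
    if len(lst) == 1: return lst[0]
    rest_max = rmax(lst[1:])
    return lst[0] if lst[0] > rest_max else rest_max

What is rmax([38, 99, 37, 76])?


rmax([38, 99, 37, 76]): compare 38 with rmax([99, 37, 76])
rmax([99, 37, 76]): compare 99 with rmax([37, 76])
rmax([37, 76]): compare 37 with rmax([76])
rmax([76]) = 76  (base case)
Compare 37 with 76 -> 76
Compare 99 with 76 -> 99
Compare 38 with 99 -> 99

99


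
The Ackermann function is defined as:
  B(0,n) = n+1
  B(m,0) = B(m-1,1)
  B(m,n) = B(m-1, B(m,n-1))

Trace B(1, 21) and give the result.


B(1, 21) = B(0, B(1, 20))
  B(1, 20) = B(0, B(1, 19))
    B(1, 19) = B(0, B(1, 18))
      B(1, 18) = B(0, B(1, 17))
        B(1, 17) = B(0, B(1, 16))
          B(1, 16) = B(0, B(1, 15))
          B(1, 15) = B(0, B(1, 14))
          B(1, 14) = B(0, B(1, 13))
          B(1, 13) = B(0, B(1, 12))
          B(1, 12) = B(0, B(1, 11))
          B(1, 11) = B(0, B(1, 10))
          B(1, 10) = B(0, B(1, 9))
          B(1, 9) = B(0, B(1, 8))
          B(1, 8) = B(0, B(1, 7))
          B(1, 7) = B(0, B(1, 6))
          B(1, 6) = B(0, B(1, 5))
          B(1, 5) = B(0, B(1, 4))
          B(1, 4) = B(0, B(1, 3))
          B(1, 3) = B(0, B(1, 2))
          B(1, 2) = B(0, B(1, 1))
          B(1, 1) = B(0, B(1, 0))
          B(1, 0) = B(0, 1)
          B(0, 1) = 2
            = B(0, 2)
          B(0, 2) = 3
... (trace truncated)
Result: B(1, 21) = 23

23


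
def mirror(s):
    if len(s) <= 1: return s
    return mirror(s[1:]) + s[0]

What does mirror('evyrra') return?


mirror('evyrra') = mirror('vyrra') + 'e'
mirror('vyrra') = mirror('yrra') + 'v'
mirror('yrra') = mirror('rra') + 'y'
mirror('rra') = mirror('ra') + 'r'
mirror('ra') = mirror('a') + 'r'
mirror('a') = 'a'  (base case)
Concatenating: 'a' + 'r' + 'r' + 'y' + 'v' + 'e' = 'arryve'

arryve


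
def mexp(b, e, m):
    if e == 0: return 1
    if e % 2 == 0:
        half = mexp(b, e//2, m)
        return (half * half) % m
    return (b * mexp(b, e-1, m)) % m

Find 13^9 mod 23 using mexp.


mexp(13, 9, 23): e is odd, compute mexp(13, 8, 23)
  mexp(13, 8, 23): e is even, compute mexp(13, 4, 23)
    mexp(13, 4, 23): e is even, compute mexp(13, 2, 23)
      mexp(13, 2, 23): e is even, compute mexp(13, 1, 23)
        mexp(13, 1, 23): e is odd, compute mexp(13, 0, 23)
          mexp(13, 0, 23) = 1
        (13 * 1) % 23 = 13
      half=13, (13*13) % 23 = 8
    half=8, (8*8) % 23 = 18
  half=18, (18*18) % 23 = 2
(13 * 2) % 23 = 3

3


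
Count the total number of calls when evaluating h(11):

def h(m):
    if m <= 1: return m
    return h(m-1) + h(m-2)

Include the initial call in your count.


Let C(n) = total calls for h(n)
C(0) = 1, C(1) = 1
C(2) = 1 + C(1) + C(0) = 1 + 1 + 1 = 3
C(3) = 1 + C(2) + C(1) = 1 + 3 + 1 = 5
C(4) = 1 + C(3) + C(2) = 1 + 5 + 3 = 9
C(5) = 1 + C(4) + C(3) = 1 + 9 + 5 = 15
C(6) = 1 + C(5) + C(4) = 1 + 15 + 9 = 25
C(7) = 1 + C(6) + C(5) = 1 + 25 + 15 = 41
C(8) = 1 + C(7) + C(6) = 1 + 41 + 25 = 67
C(9) = 1 + C(8) + C(7) = 1 + 67 + 41 = 109
C(10) = 1 + C(9) + C(8) = 1 + 109 + 67 = 177
C(11) = 1 + C(10) + C(9) = 1 + 177 + 109 = 287

287


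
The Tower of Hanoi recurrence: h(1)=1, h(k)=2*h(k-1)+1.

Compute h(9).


h(9) = 2 * h(8) + 1
h(8) = 2 * h(7) + 1
h(7) = 2 * h(6) + 1
h(6) = 2 * h(5) + 1
h(5) = 2 * h(4) + 1
h(4) = 2 * h(3) + 1
h(3) = 2 * h(2) + 1
h(2) = 2 * h(1) + 1
h(1) = 1  (base case)
h(2) = 2 * 1 + 1 = 3
h(3) = 2 * 3 + 1 = 7
h(4) = 2 * 7 + 1 = 15
h(5) = 2 * 15 + 1 = 31
h(6) = 2 * 31 + 1 = 63
h(7) = 2 * 63 + 1 = 127
h(8) = 2 * 127 + 1 = 255
h(9) = 2 * 255 + 1 = 511

511


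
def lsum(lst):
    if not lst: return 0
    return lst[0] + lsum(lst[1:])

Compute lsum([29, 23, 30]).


lsum([29, 23, 30]) = 29 + lsum([23, 30])
lsum([23, 30]) = 23 + lsum([30])
lsum([30]) = 30 + lsum([])
lsum([]) = 0  (base case)
Total: 29 + 23 + 30 + 0 = 82

82


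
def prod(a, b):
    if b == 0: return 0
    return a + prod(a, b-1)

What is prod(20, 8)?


prod(20, 8) = 20 + prod(20, 7)
prod(20, 7) = 20 + prod(20, 6)
prod(20, 6) = 20 + prod(20, 5)
prod(20, 5) = 20 + prod(20, 4)
prod(20, 4) = 20 + prod(20, 3)
prod(20, 3) = 20 + prod(20, 2)
prod(20, 2) = 20 + prod(20, 1)
prod(20, 1) = 20 + prod(20, 0)
prod(20, 0) = 0  (base case)
Total: 20 + 20 + 20 + 20 + 20 + 20 + 20 + 20 + 0 = 160

160


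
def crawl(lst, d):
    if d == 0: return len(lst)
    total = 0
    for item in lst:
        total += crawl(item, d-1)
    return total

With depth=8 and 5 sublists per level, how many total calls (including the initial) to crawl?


At depth 0 (root): 1 call
At depth 1: each of 1 parents calls crawl on 5 children = 5 calls
At depth 2: each of 5 parents calls crawl on 5 children = 25 calls
At depth 3: each of 25 parents calls crawl on 5 children = 125 calls
At depth 4: each of 125 parents calls crawl on 5 children = 625 calls
At depth 5: each of 625 parents calls crawl on 5 children = 3125 calls
At depth 6: each of 3125 parents calls crawl on 5 children = 15625 calls
At depth 7: each of 15625 parents calls crawl on 5 children = 78125 calls
At depth 8: each of 78125 parents calls crawl on 5 children = 390625 calls
Total: 1 + 5 + 25 + 125 + 625 + 3125 + 15625 + 78125 + 390625 = 488281

488281


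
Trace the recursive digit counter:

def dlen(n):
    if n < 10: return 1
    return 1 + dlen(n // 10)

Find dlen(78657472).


dlen(78657472) = 1 + dlen(7865747)
dlen(7865747) = 1 + dlen(786574)
dlen(786574) = 1 + dlen(78657)
dlen(78657) = 1 + dlen(7865)
dlen(7865) = 1 + dlen(786)
dlen(786) = 1 + dlen(78)
dlen(78) = 1 + dlen(7)
dlen(7) = 1  (base case: 7 < 10)
Unwinding: 1 + 1 + 1 + 1 + 1 + 1 + 1 + 1 = 8

8


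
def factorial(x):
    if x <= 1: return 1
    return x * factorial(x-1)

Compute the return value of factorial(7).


factorial(7)
= 7 * factorial(6)
= 7 * 6 * factorial(5)
= 7 * 6 * 5 * factorial(4)
= 7 * 6 * 5 * 4 * factorial(3)
= 7 * 6 * 5 * 4 * 3 * factorial(2)
= 7 * 6 * 5 * 4 * 3 * 2 * factorial(1)
= 7 * 6 * 5 * 4 * 3 * 2 * 1
= 5040

5040


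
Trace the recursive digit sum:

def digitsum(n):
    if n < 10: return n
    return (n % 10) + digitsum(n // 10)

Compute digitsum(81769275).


digitsum(81769275) = 5 + digitsum(8176927)
digitsum(8176927) = 7 + digitsum(817692)
digitsum(817692) = 2 + digitsum(81769)
digitsum(81769) = 9 + digitsum(8176)
digitsum(8176) = 6 + digitsum(817)
digitsum(817) = 7 + digitsum(81)
digitsum(81) = 1 + digitsum(8)
digitsum(8) = 8  (base case)
Total: 5 + 7 + 2 + 9 + 6 + 7 + 1 + 8 = 45

45


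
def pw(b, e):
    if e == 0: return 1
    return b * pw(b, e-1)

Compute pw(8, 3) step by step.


pw(8, 3)
= 8 * pw(8, 2)
= 8 * 8 * pw(8, 1)
= 8 * 8 * 8 * pw(8, 0)
= 8 * 8 * 8 * 1
= 512

512


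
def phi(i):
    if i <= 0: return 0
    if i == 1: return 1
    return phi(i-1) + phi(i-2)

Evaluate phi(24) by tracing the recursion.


Computing phi(24) bottom-up:
phi(0) = 0
phi(1) = 1
phi(2) = phi(1) + phi(0) = 1 + 0 = 1
phi(3) = phi(2) + phi(1) = 1 + 1 = 2
phi(4) = phi(3) + phi(2) = 2 + 1 = 3
phi(5) = phi(4) + phi(3) = 3 + 2 = 5
phi(6) = phi(5) + phi(4) = 5 + 3 = 8
phi(7) = phi(6) + phi(5) = 8 + 5 = 13
phi(8) = phi(7) + phi(6) = 13 + 8 = 21
phi(9) = phi(8) + phi(7) = 21 + 13 = 34
phi(10) = phi(9) + phi(8) = 34 + 21 = 55
phi(11) = phi(10) + phi(9) = 55 + 34 = 89
phi(12) = phi(11) + phi(10) = 89 + 55 = 144
phi(13) = phi(12) + phi(11) = 144 + 89 = 233
phi(14) = phi(13) + phi(12) = 233 + 144 = 377
phi(15) = phi(14) + phi(13) = 377 + 233 = 610
phi(16) = phi(15) + phi(14) = 610 + 377 = 987
phi(17) = phi(16) + phi(15) = 987 + 610 = 1597
phi(18) = phi(17) + phi(16) = 1597 + 987 = 2584
phi(19) = phi(18) + phi(17) = 2584 + 1597 = 4181
phi(20) = phi(19) + phi(18) = 4181 + 2584 = 6765
phi(21) = phi(20) + phi(19) = 6765 + 4181 = 10946
phi(22) = phi(21) + phi(20) = 10946 + 6765 = 17711
phi(23) = phi(22) + phi(21) = 17711 + 10946 = 28657
phi(24) = phi(23) + phi(22) = 28657 + 17711 = 46368

46368


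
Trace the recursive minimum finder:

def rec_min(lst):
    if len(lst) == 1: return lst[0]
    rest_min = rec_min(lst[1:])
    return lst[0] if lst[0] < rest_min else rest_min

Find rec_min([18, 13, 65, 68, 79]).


rec_min([18, 13, 65, 68, 79]): compare 18 with rec_min([13, 65, 68, 79])
rec_min([13, 65, 68, 79]): compare 13 with rec_min([65, 68, 79])
rec_min([65, 68, 79]): compare 65 with rec_min([68, 79])
rec_min([68, 79]): compare 68 with rec_min([79])
rec_min([79]) = 79  (base case)
Compare 68 with 79 -> 68
Compare 65 with 68 -> 65
Compare 13 with 65 -> 13
Compare 18 with 13 -> 13

13


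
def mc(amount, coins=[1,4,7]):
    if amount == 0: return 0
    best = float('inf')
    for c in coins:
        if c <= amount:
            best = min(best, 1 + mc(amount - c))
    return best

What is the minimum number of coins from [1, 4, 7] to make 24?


Building up with DP:
mc(0) = 0
mc(1) = min(1+mc(0)=1+0=1) = 1
mc(2) = min(1+mc(1)=1+1=2) = 2
mc(3) = min(1+mc(2)=1+2=3) = 3
mc(4) = min(1+mc(3)=1+3=4, 1+mc(0)=1+0=1) = 1
mc(5) = min(1+mc(4)=1+1=2, 1+mc(1)=1+1=2) = 2
mc(6) = min(1+mc(5)=1+2=3, 1+mc(2)=1+2=3) = 3
mc(7) = min(1+mc(6)=1+3=4, 1+mc(3)=1+3=4, 1+mc(0)=1+0=1) = 1
mc(8) = min(1+mc(7)=1+1=2, 1+mc(4)=1+1=2, 1+mc(1)=1+1=2) = 2
mc(9) = min(1+mc(8)=1+2=3, 1+mc(5)=1+2=3, 1+mc(2)=1+2=3) = 3
mc(10) = min(1+mc(9)=1+3=4, 1+mc(6)=1+3=4, 1+mc(3)=1+3=4) = 4
mc(11) = min(1+mc(10)=1+4=5, 1+mc(7)=1+1=2, 1+mc(4)=1+1=2) = 2
mc(12) = min(1+mc(11)=1+2=3, 1+mc(8)=1+2=3, 1+mc(5)=1+2=3) = 3
mc(13) = min(1+mc(12)=1+3=4, 1+mc(9)=1+3=4, 1+mc(6)=1+3=4) = 4
mc(14) = min(1+mc(13)=1+4=5, 1+mc(10)=1+4=5, 1+mc(7)=1+1=2) = 2
mc(15) = min(1+mc(14)=1+2=3, 1+mc(11)=1+2=3, 1+mc(8)=1+2=3) = 3
mc(16) = min(1+mc(15)=1+3=4, 1+mc(12)=1+3=4, 1+mc(9)=1+3=4) = 4
mc(17) = min(1+mc(16)=1+4=5, 1+mc(13)=1+4=5, 1+mc(10)=1+4=5) = 5
mc(18) = min(1+mc(17)=1+5=6, 1+mc(14)=1+2=3, 1+mc(11)=1+2=3) = 3
mc(19) = min(1+mc(18)=1+3=4, 1+mc(15)=1+3=4, 1+mc(12)=1+3=4) = 4
mc(20) = min(1+mc(19)=1+4=5, 1+mc(16)=1+4=5, 1+mc(13)=1+4=5) = 5
mc(21) = min(1+mc(20)=1+5=6, 1+mc(17)=1+5=6, 1+mc(14)=1+2=3) = 3
mc(22) = min(1+mc(21)=1+3=4, 1+mc(18)=1+3=4, 1+mc(15)=1+3=4) = 4
mc(23) = min(1+mc(22)=1+4=5, 1+mc(19)=1+4=5, 1+mc(16)=1+4=5) = 5
mc(24) = min(1+mc(23)=1+5=6, 1+mc(20)=1+5=6, 1+mc(17)=1+5=6) = 6

6


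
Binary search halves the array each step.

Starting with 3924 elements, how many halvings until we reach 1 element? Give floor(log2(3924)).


3924 / 2 = 1962
1962 / 2 = 981
981 / 2 = 490
490 / 2 = 245
245 / 2 = 122
122 / 2 = 61
61 / 2 = 30
30 / 2 = 15
15 / 2 = 7
7 / 2 = 3
3 / 2 = 1
Reached 1 after 11 halvings

11


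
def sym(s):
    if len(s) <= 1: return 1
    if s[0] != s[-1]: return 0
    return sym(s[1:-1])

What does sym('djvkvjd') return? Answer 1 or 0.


sym('djvkvjd'): s[0]='d' == s[-1]='d' -> check sym('jvkvj')
sym('jvkvj'): s[0]='j' == s[-1]='j' -> check sym('vkv')
sym('vkv'): s[0]='v' == s[-1]='v' -> check sym('k')
sym('k'): len <= 1 -> return 1  (base case)
Result: 1 (palindrome)

1


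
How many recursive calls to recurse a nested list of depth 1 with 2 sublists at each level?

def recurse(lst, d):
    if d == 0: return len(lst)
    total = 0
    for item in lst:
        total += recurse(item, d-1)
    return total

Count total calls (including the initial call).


At depth 0 (root): 1 call
At depth 1: each of 1 parents calls recurse on 2 children = 2 calls
Total: 1 + 2 = 3

3


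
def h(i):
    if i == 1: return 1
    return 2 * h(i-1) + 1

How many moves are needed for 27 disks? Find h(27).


h(27) = 2 * h(26) + 1
h(26) = 2 * h(25) + 1
h(25) = 2 * h(24) + 1
h(24) = 2 * h(23) + 1
h(23) = 2 * h(22) + 1
h(22) = 2 * h(21) + 1
h(21) = 2 * h(20) + 1
h(20) = 2 * h(19) + 1
h(19) = 2 * h(18) + 1
h(18) = 2 * h(17) + 1
h(17) = 2 * h(16) + 1
h(16) = 2 * h(15) + 1
h(15) = 2 * h(14) + 1
h(14) = 2 * h(13) + 1
h(13) = 2 * h(12) + 1
h(12) = 2 * h(11) + 1
h(11) = 2 * h(10) + 1
h(10) = 2 * h(9) + 1
h(9) = 2 * h(8) + 1
h(8) = 2 * h(7) + 1
h(7) = 2 * h(6) + 1
h(6) = 2 * h(5) + 1
h(5) = 2 * h(4) + 1
h(4) = 2 * h(3) + 1
h(3) = 2 * h(2) + 1
h(2) = 2 * h(1) + 1
h(1) = 1  (base case)
h(2) = 2 * 1 + 1 = 3
h(3) = 2 * 3 + 1 = 7
h(4) = 2 * 7 + 1 = 15
h(5) = 2 * 15 + 1 = 31
h(6) = 2 * 31 + 1 = 63
h(7) = 2 * 63 + 1 = 127
h(8) = 2 * 127 + 1 = 255
h(9) = 2 * 255 + 1 = 511
h(10) = 2 * 511 + 1 = 1023
h(11) = 2 * 1023 + 1 = 2047
h(12) = 2 * 2047 + 1 = 4095
h(13) = 2 * 4095 + 1 = 8191
h(14) = 2 * 8191 + 1 = 16383
h(15) = 2 * 16383 + 1 = 32767
h(16) = 2 * 32767 + 1 = 65535
h(17) = 2 * 65535 + 1 = 131071
h(18) = 2 * 131071 + 1 = 262143
h(19) = 2 * 262143 + 1 = 524287
h(20) = 2 * 524287 + 1 = 1048575
h(21) = 2 * 1048575 + 1 = 2097151
h(22) = 2 * 2097151 + 1 = 4194303
h(23) = 2 * 4194303 + 1 = 8388607
h(24) = 2 * 8388607 + 1 = 16777215
h(25) = 2 * 16777215 + 1 = 33554431
h(26) = 2 * 33554431 + 1 = 67108863
h(27) = 2 * 67108863 + 1 = 134217727

134217727


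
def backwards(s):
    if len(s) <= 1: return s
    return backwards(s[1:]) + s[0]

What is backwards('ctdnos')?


backwards('ctdnos') = backwards('tdnos') + 'c'
backwards('tdnos') = backwards('dnos') + 't'
backwards('dnos') = backwards('nos') + 'd'
backwards('nos') = backwards('os') + 'n'
backwards('os') = backwards('s') + 'o'
backwards('s') = 's'  (base case)
Concatenating: 's' + 'o' + 'n' + 'd' + 't' + 'c' = 'sondtc'

sondtc


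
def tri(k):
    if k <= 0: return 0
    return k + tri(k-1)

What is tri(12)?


tri(12)
= 12 + 11 + 10 + 9 + 8 + 7 + 6 + 5 + 4 + 3 + 2 + 1 + tri(0)
= 12 + 11 + 10 + 9 + 8 + 7 + 6 + 5 + 4 + 3 + 2 + 1 + 0
= 78

78


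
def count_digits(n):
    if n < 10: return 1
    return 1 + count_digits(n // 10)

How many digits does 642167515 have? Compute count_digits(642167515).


count_digits(642167515) = 1 + count_digits(64216751)
count_digits(64216751) = 1 + count_digits(6421675)
count_digits(6421675) = 1 + count_digits(642167)
count_digits(642167) = 1 + count_digits(64216)
count_digits(64216) = 1 + count_digits(6421)
count_digits(6421) = 1 + count_digits(642)
count_digits(642) = 1 + count_digits(64)
count_digits(64) = 1 + count_digits(6)
count_digits(6) = 1  (base case: 6 < 10)
Unwinding: 1 + 1 + 1 + 1 + 1 + 1 + 1 + 1 + 1 = 9

9


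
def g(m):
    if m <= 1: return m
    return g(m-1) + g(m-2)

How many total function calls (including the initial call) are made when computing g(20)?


Let C(n) = total calls for g(n)
C(0) = 1, C(1) = 1
C(2) = 1 + C(1) + C(0) = 1 + 1 + 1 = 3
C(3) = 1 + C(2) + C(1) = 1 + 3 + 1 = 5
C(4) = 1 + C(3) + C(2) = 1 + 5 + 3 = 9
C(5) = 1 + C(4) + C(3) = 1 + 9 + 5 = 15
C(6) = 1 + C(5) + C(4) = 1 + 15 + 9 = 25
C(7) = 1 + C(6) + C(5) = 1 + 25 + 15 = 41
C(8) = 1 + C(7) + C(6) = 1 + 41 + 25 = 67
C(9) = 1 + C(8) + C(7) = 1 + 67 + 41 = 109
C(10) = 1 + C(9) + C(8) = 1 + 109 + 67 = 177
C(11) = 1 + C(10) + C(9) = 1 + 177 + 109 = 287
C(12) = 1 + C(11) + C(10) = 1 + 287 + 177 = 465
C(13) = 1 + C(12) + C(11) = 1 + 465 + 287 = 753
C(14) = 1 + C(13) + C(12) = 1 + 753 + 465 = 1219
C(15) = 1 + C(14) + C(13) = 1 + 1219 + 753 = 1973
C(16) = 1 + C(15) + C(14) = 1 + 1973 + 1219 = 3193
C(17) = 1 + C(16) + C(15) = 1 + 3193 + 1973 = 5167
C(18) = 1 + C(17) + C(16) = 1 + 5167 + 3193 = 8361
C(19) = 1 + C(18) + C(17) = 1 + 8361 + 5167 = 13529
C(20) = 1 + C(19) + C(18) = 1 + 13529 + 8361 = 21891

21891


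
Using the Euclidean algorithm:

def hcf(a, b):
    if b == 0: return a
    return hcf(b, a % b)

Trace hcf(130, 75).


hcf(130, 75) = hcf(75, 55)
hcf(75, 55) = hcf(55, 20)
hcf(55, 20) = hcf(20, 15)
hcf(20, 15) = hcf(15, 5)
hcf(15, 5) = hcf(5, 0)
hcf(5, 0) = 5  (base case)

5


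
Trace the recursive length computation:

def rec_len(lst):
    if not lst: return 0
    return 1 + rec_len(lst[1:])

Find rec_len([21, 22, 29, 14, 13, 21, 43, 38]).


rec_len([21, 22, 29, 14, 13, 21, 43, 38]) = 1 + rec_len([22, 29, 14, 13, 21, 43, 38])
rec_len([22, 29, 14, 13, 21, 43, 38]) = 1 + rec_len([29, 14, 13, 21, 43, 38])
rec_len([29, 14, 13, 21, 43, 38]) = 1 + rec_len([14, 13, 21, 43, 38])
rec_len([14, 13, 21, 43, 38]) = 1 + rec_len([13, 21, 43, 38])
rec_len([13, 21, 43, 38]) = 1 + rec_len([21, 43, 38])
rec_len([21, 43, 38]) = 1 + rec_len([43, 38])
rec_len([43, 38]) = 1 + rec_len([38])
rec_len([38]) = 1 + rec_len([])
rec_len([]) = 0  (base case)
Unwinding: 1 + 1 + 1 + 1 + 1 + 1 + 1 + 1 + 0 = 8

8


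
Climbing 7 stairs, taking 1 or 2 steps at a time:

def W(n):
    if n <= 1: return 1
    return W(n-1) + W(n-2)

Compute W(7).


Building up from base cases:
W(0) = 1
W(1) = 1
W(2) = W(1) + W(0) = 1 + 1 = 2
W(3) = W(2) + W(1) = 2 + 1 = 3
W(4) = W(3) + W(2) = 3 + 2 = 5
W(5) = W(4) + W(3) = 5 + 3 = 8
W(6) = W(5) + W(4) = 8 + 5 = 13
W(7) = W(6) + W(5) = 13 + 8 = 21

21


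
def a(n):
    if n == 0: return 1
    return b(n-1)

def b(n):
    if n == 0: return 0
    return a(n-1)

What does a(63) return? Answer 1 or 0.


a(63) = b(62)
b(62) = a(61)
a(61) = b(60)
b(60) = a(59)
a(59) = b(58)
b(58) = a(57)
a(57) = b(56)
b(56) = a(55)
a(55) = b(54)
b(54) = a(53)
a(53) = b(52)
b(52) = a(51)
a(51) = b(50)
b(50) = a(49)
a(49) = b(48)
b(48) = a(47)
a(47) = b(46)
b(46) = a(45)
a(45) = b(44)
b(44) = a(43)
a(43) = b(42)
b(42) = a(41)
a(41) = b(40)
b(40) = a(39)
a(39) = b(38)
b(38) = a(37)
a(37) = b(36)
b(36) = a(35)
a(35) = b(34)
b(34) = a(33)
a(33) = b(32)
b(32) = a(31)
a(31) = b(30)
b(30) = a(29)
a(29) = b(28)
b(28) = a(27)
a(27) = b(26)
b(26) = a(25)
a(25) = b(24)
b(24) = a(23)
a(23) = b(22)
b(22) = a(21)
a(21) = b(20)
b(20) = a(19)
a(19) = b(18)
b(18) = a(17)
a(17) = b(16)
b(16) = a(15)
a(15) = b(14)
b(14) = a(13)
a(13) = b(12)
b(12) = a(11)
a(11) = b(10)
b(10) = a(9)
a(9) = b(8)
b(8) = a(7)
a(7) = b(6)
b(6) = a(5)
a(5) = b(4)
b(4) = a(3)
a(3) = b(2)
b(2) = a(1)
a(1) = b(0)
b(0) = 0  (base case)
Result: 0

0


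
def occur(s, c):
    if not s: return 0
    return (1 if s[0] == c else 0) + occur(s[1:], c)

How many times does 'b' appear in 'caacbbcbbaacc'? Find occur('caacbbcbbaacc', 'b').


s[0]='c' != 'b' -> 0
s[0]='a' != 'b' -> 0
s[0]='a' != 'b' -> 0
s[0]='c' != 'b' -> 0
s[0]='b' == 'b' -> 1
s[0]='b' == 'b' -> 1
s[0]='c' != 'b' -> 0
s[0]='b' == 'b' -> 1
s[0]='b' == 'b' -> 1
s[0]='a' != 'b' -> 0
s[0]='a' != 'b' -> 0
s[0]='c' != 'b' -> 0
s[0]='c' != 'b' -> 0
Sum: 0 + 0 + 0 + 0 + 1 + 1 + 0 + 1 + 1 + 0 + 0 + 0 + 0 = 4

4


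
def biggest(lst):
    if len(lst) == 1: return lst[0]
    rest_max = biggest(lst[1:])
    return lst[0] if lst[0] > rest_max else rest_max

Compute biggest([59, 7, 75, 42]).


biggest([59, 7, 75, 42]): compare 59 with biggest([7, 75, 42])
biggest([7, 75, 42]): compare 7 with biggest([75, 42])
biggest([75, 42]): compare 75 with biggest([42])
biggest([42]) = 42  (base case)
Compare 75 with 42 -> 75
Compare 7 with 75 -> 75
Compare 59 with 75 -> 75

75


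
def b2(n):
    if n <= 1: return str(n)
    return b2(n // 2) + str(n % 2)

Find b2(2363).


b2(2363) = b2(1181) + '1'
b2(1181) = b2(590) + '1'
b2(590) = b2(295) + '0'
b2(295) = b2(147) + '1'
b2(147) = b2(73) + '1'
b2(73) = b2(36) + '1'
b2(36) = b2(18) + '0'
b2(18) = b2(9) + '0'
b2(9) = b2(4) + '1'
b2(4) = b2(2) + '0'
b2(2) = b2(1) + '0'
b2(1) = '1'  (base case)
Concatenating: '1' + '0' + '0' + '1' + '0' + '0' + '1' + '1' + '1' + '0' + '1' + '1' = '100100111011'

100100111011


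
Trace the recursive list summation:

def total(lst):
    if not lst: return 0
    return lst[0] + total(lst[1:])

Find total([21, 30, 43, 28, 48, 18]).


total([21, 30, 43, 28, 48, 18]) = 21 + total([30, 43, 28, 48, 18])
total([30, 43, 28, 48, 18]) = 30 + total([43, 28, 48, 18])
total([43, 28, 48, 18]) = 43 + total([28, 48, 18])
total([28, 48, 18]) = 28 + total([48, 18])
total([48, 18]) = 48 + total([18])
total([18]) = 18 + total([])
total([]) = 0  (base case)
Total: 21 + 30 + 43 + 28 + 48 + 18 + 0 = 188

188


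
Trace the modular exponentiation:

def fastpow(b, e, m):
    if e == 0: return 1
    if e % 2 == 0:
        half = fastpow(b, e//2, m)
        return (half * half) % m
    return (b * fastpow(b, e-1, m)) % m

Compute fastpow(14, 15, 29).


fastpow(14, 15, 29): e is odd, compute fastpow(14, 14, 29)
  fastpow(14, 14, 29): e is even, compute fastpow(14, 7, 29)
    fastpow(14, 7, 29): e is odd, compute fastpow(14, 6, 29)
      fastpow(14, 6, 29): e is even, compute fastpow(14, 3, 29)
        fastpow(14, 3, 29): e is odd, compute fastpow(14, 2, 29)
          fastpow(14, 2, 29): e is even, compute fastpow(14, 1, 29)
          fastpow(14, 1, 29): e is odd, compute fastpow(14, 0, 29)
          fastpow(14, 0, 29) = 1
          (14 * 1) % 29 = 14
          half=14, (14*14) % 29 = 22
        (14 * 22) % 29 = 18
      half=18, (18*18) % 29 = 5
    (14 * 5) % 29 = 12
  half=12, (12*12) % 29 = 28
(14 * 28) % 29 = 15

15


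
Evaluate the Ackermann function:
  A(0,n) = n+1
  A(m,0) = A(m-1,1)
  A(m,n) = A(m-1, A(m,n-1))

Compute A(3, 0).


A(3, 0) = A(2, 1)
  A(2, 1) = A(1, A(2, 0))
    A(2, 0) = A(1, 1)
      A(1, 1) = A(0, A(1, 0))
        A(1, 0) = A(0, 1)
          A(0, 1) = 2
        = A(0, 2)
        A(0, 2) = 3
    = A(1, 3)
    A(1, 3) = A(0, A(1, 2))
      A(1, 2) = A(0, A(1, 1))
        A(1, 1) = A(0, A(1, 0))
          A(1, 0) = A(0, 1)
          A(0, 1) = 2
          = A(0, 2)
          A(0, 2) = 3
        = A(0, 3)
        A(0, 3) = 4
      = A(0, 4)
      A(0, 4) = 5
Result: A(3, 0) = 5

5


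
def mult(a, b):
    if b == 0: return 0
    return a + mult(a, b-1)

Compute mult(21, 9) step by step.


mult(21, 9) = 21 + mult(21, 8)
mult(21, 8) = 21 + mult(21, 7)
mult(21, 7) = 21 + mult(21, 6)
mult(21, 6) = 21 + mult(21, 5)
mult(21, 5) = 21 + mult(21, 4)
mult(21, 4) = 21 + mult(21, 3)
mult(21, 3) = 21 + mult(21, 2)
mult(21, 2) = 21 + mult(21, 1)
mult(21, 1) = 21 + mult(21, 0)
mult(21, 0) = 0  (base case)
Total: 21 + 21 + 21 + 21 + 21 + 21 + 21 + 21 + 21 + 0 = 189

189


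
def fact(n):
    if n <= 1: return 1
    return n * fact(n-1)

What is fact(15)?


fact(15)
= 15 * fact(14)
= 15 * 14 * fact(13)
= 15 * 14 * 13 * fact(12)
= 15 * 14 * 13 * 12 * fact(11)
= 15 * 14 * 13 * 12 * 11 * fact(10)
= 15 * 14 * 13 * 12 * 11 * 10 * fact(9)
= 15 * 14 * 13 * 12 * 11 * 10 * 9 * fact(8)
= 15 * 14 * 13 * 12 * 11 * 10 * 9 * 8 * fact(7)
= 15 * 14 * 13 * 12 * 11 * 10 * 9 * 8 * 7 * fact(6)
= 15 * 14 * 13 * 12 * 11 * 10 * 9 * 8 * 7 * 6 * fact(5)
= 15 * 14 * 13 * 12 * 11 * 10 * 9 * 8 * 7 * 6 * 5 * fact(4)
= 15 * 14 * 13 * 12 * 11 * 10 * 9 * 8 * 7 * 6 * 5 * 4 * fact(3)
= 15 * 14 * 13 * 12 * 11 * 10 * 9 * 8 * 7 * 6 * 5 * 4 * 3 * fact(2)
= 15 * 14 * 13 * 12 * 11 * 10 * 9 * 8 * 7 * 6 * 5 * 4 * 3 * 2 * fact(1)
= 15 * 14 * 13 * 12 * 11 * 10 * 9 * 8 * 7 * 6 * 5 * 4 * 3 * 2 * 1
= 1307674368000

1307674368000


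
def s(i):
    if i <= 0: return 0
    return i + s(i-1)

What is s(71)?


s(71)
= 71 + 70 + 69 + 68 + 67 + 66 + 65 + 64 + 63 + 62 + 61 + 60 + 59 + 58 + 57 + 56 + 55 + 54 + 53 + 52 + 51 + 50 + 49 + 48 + 47 + 46 + 45 + 44 + 43 + 42 + 41 + 40 + 39 + 38 + 37 + 36 + 35 + 34 + 33 + 32 + 31 + 30 + 29 + 28 + 27 + 26 + 25 + 24 + 23 + 22 + 21 + 20 + 19 + 18 + 17 + 16 + 15 + 14 + 13 + 12 + 11 + 10 + 9 + 8 + 7 + 6 + 5 + 4 + 3 + 2 + 1 + s(0)
= 71 + 70 + 69 + 68 + 67 + 66 + 65 + 64 + 63 + 62 + 61 + 60 + 59 + 58 + 57 + 56 + 55 + 54 + 53 + 52 + 51 + 50 + 49 + 48 + 47 + 46 + 45 + 44 + 43 + 42 + 41 + 40 + 39 + 38 + 37 + 36 + 35 + 34 + 33 + 32 + 31 + 30 + 29 + 28 + 27 + 26 + 25 + 24 + 23 + 22 + 21 + 20 + 19 + 18 + 17 + 16 + 15 + 14 + 13 + 12 + 11 + 10 + 9 + 8 + 7 + 6 + 5 + 4 + 3 + 2 + 1 + 0
= 2556

2556


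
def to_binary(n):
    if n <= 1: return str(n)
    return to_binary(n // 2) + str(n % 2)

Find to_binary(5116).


to_binary(5116) = to_binary(2558) + '0'
to_binary(2558) = to_binary(1279) + '0'
to_binary(1279) = to_binary(639) + '1'
to_binary(639) = to_binary(319) + '1'
to_binary(319) = to_binary(159) + '1'
to_binary(159) = to_binary(79) + '1'
to_binary(79) = to_binary(39) + '1'
to_binary(39) = to_binary(19) + '1'
to_binary(19) = to_binary(9) + '1'
to_binary(9) = to_binary(4) + '1'
to_binary(4) = to_binary(2) + '0'
to_binary(2) = to_binary(1) + '0'
to_binary(1) = '1'  (base case)
Concatenating: '1' + '0' + '0' + '1' + '1' + '1' + '1' + '1' + '1' + '1' + '1' + '0' + '0' = '1001111111100'

1001111111100


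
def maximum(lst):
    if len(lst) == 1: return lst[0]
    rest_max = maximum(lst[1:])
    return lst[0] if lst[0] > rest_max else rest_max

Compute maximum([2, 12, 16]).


maximum([2, 12, 16]): compare 2 with maximum([12, 16])
maximum([12, 16]): compare 12 with maximum([16])
maximum([16]) = 16  (base case)
Compare 12 with 16 -> 16
Compare 2 with 16 -> 16

16


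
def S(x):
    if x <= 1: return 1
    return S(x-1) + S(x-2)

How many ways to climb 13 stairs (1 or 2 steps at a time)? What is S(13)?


Building up from base cases:
S(0) = 1
S(1) = 1
S(2) = S(1) + S(0) = 1 + 1 = 2
S(3) = S(2) + S(1) = 2 + 1 = 3
S(4) = S(3) + S(2) = 3 + 2 = 5
S(5) = S(4) + S(3) = 5 + 3 = 8
S(6) = S(5) + S(4) = 8 + 5 = 13
S(7) = S(6) + S(5) = 13 + 8 = 21
S(8) = S(7) + S(6) = 21 + 13 = 34
S(9) = S(8) + S(7) = 34 + 21 = 55
S(10) = S(9) + S(8) = 55 + 34 = 89
S(11) = S(10) + S(9) = 89 + 55 = 144
S(12) = S(11) + S(10) = 144 + 89 = 233
S(13) = S(12) + S(11) = 233 + 144 = 377

377


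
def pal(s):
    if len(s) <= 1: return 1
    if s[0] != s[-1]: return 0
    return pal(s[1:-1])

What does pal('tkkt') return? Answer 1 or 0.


pal('tkkt'): s[0]='t' == s[-1]='t' -> check pal('kk')
pal('kk'): s[0]='k' == s[-1]='k' -> check pal('')
pal(''): len <= 1 -> return 1  (base case)
Result: 1 (palindrome)

1


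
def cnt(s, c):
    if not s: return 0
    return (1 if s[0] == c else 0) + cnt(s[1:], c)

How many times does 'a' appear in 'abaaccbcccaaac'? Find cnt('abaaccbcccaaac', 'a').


s[0]='a' == 'a' -> 1
s[0]='b' != 'a' -> 0
s[0]='a' == 'a' -> 1
s[0]='a' == 'a' -> 1
s[0]='c' != 'a' -> 0
s[0]='c' != 'a' -> 0
s[0]='b' != 'a' -> 0
s[0]='c' != 'a' -> 0
s[0]='c' != 'a' -> 0
s[0]='c' != 'a' -> 0
s[0]='a' == 'a' -> 1
s[0]='a' == 'a' -> 1
s[0]='a' == 'a' -> 1
s[0]='c' != 'a' -> 0
Sum: 1 + 0 + 1 + 1 + 0 + 0 + 0 + 0 + 0 + 0 + 1 + 1 + 1 + 0 = 6

6


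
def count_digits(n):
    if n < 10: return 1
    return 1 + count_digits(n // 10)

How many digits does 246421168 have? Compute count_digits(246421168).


count_digits(246421168) = 1 + count_digits(24642116)
count_digits(24642116) = 1 + count_digits(2464211)
count_digits(2464211) = 1 + count_digits(246421)
count_digits(246421) = 1 + count_digits(24642)
count_digits(24642) = 1 + count_digits(2464)
count_digits(2464) = 1 + count_digits(246)
count_digits(246) = 1 + count_digits(24)
count_digits(24) = 1 + count_digits(2)
count_digits(2) = 1  (base case: 2 < 10)
Unwinding: 1 + 1 + 1 + 1 + 1 + 1 + 1 + 1 + 1 = 9

9


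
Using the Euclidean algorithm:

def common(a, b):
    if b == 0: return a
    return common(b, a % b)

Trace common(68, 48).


common(68, 48) = common(48, 20)
common(48, 20) = common(20, 8)
common(20, 8) = common(8, 4)
common(8, 4) = common(4, 0)
common(4, 0) = 4  (base case)

4


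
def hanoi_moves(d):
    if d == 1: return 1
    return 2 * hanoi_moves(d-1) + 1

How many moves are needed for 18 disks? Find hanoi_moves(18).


hanoi_moves(18) = 2 * hanoi_moves(17) + 1
hanoi_moves(17) = 2 * hanoi_moves(16) + 1
hanoi_moves(16) = 2 * hanoi_moves(15) + 1
hanoi_moves(15) = 2 * hanoi_moves(14) + 1
hanoi_moves(14) = 2 * hanoi_moves(13) + 1
hanoi_moves(13) = 2 * hanoi_moves(12) + 1
hanoi_moves(12) = 2 * hanoi_moves(11) + 1
hanoi_moves(11) = 2 * hanoi_moves(10) + 1
hanoi_moves(10) = 2 * hanoi_moves(9) + 1
hanoi_moves(9) = 2 * hanoi_moves(8) + 1
hanoi_moves(8) = 2 * hanoi_moves(7) + 1
hanoi_moves(7) = 2 * hanoi_moves(6) + 1
hanoi_moves(6) = 2 * hanoi_moves(5) + 1
hanoi_moves(5) = 2 * hanoi_moves(4) + 1
hanoi_moves(4) = 2 * hanoi_moves(3) + 1
hanoi_moves(3) = 2 * hanoi_moves(2) + 1
hanoi_moves(2) = 2 * hanoi_moves(1) + 1
hanoi_moves(1) = 1  (base case)
hanoi_moves(2) = 2 * 1 + 1 = 3
hanoi_moves(3) = 2 * 3 + 1 = 7
hanoi_moves(4) = 2 * 7 + 1 = 15
hanoi_moves(5) = 2 * 15 + 1 = 31
hanoi_moves(6) = 2 * 31 + 1 = 63
hanoi_moves(7) = 2 * 63 + 1 = 127
hanoi_moves(8) = 2 * 127 + 1 = 255
hanoi_moves(9) = 2 * 255 + 1 = 511
hanoi_moves(10) = 2 * 511 + 1 = 1023
hanoi_moves(11) = 2 * 1023 + 1 = 2047
hanoi_moves(12) = 2 * 2047 + 1 = 4095
hanoi_moves(13) = 2 * 4095 + 1 = 8191
hanoi_moves(14) = 2 * 8191 + 1 = 16383
hanoi_moves(15) = 2 * 16383 + 1 = 32767
hanoi_moves(16) = 2 * 32767 + 1 = 65535
hanoi_moves(17) = 2 * 65535 + 1 = 131071
hanoi_moves(18) = 2 * 131071 + 1 = 262143

262143


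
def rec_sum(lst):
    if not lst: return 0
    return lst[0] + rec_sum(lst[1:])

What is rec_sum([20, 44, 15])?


rec_sum([20, 44, 15]) = 20 + rec_sum([44, 15])
rec_sum([44, 15]) = 44 + rec_sum([15])
rec_sum([15]) = 15 + rec_sum([])
rec_sum([]) = 0  (base case)
Total: 20 + 44 + 15 + 0 = 79

79


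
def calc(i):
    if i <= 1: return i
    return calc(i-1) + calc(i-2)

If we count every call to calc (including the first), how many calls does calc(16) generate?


Let C(n) = total calls for calc(n)
C(0) = 1, C(1) = 1
C(2) = 1 + C(1) + C(0) = 1 + 1 + 1 = 3
C(3) = 1 + C(2) + C(1) = 1 + 3 + 1 = 5
C(4) = 1 + C(3) + C(2) = 1 + 5 + 3 = 9
C(5) = 1 + C(4) + C(3) = 1 + 9 + 5 = 15
C(6) = 1 + C(5) + C(4) = 1 + 15 + 9 = 25
C(7) = 1 + C(6) + C(5) = 1 + 25 + 15 = 41
C(8) = 1 + C(7) + C(6) = 1 + 41 + 25 = 67
C(9) = 1 + C(8) + C(7) = 1 + 67 + 41 = 109
C(10) = 1 + C(9) + C(8) = 1 + 109 + 67 = 177
C(11) = 1 + C(10) + C(9) = 1 + 177 + 109 = 287
C(12) = 1 + C(11) + C(10) = 1 + 287 + 177 = 465
C(13) = 1 + C(12) + C(11) = 1 + 465 + 287 = 753
C(14) = 1 + C(13) + C(12) = 1 + 753 + 465 = 1219
C(15) = 1 + C(14) + C(13) = 1 + 1219 + 753 = 1973
C(16) = 1 + C(15) + C(14) = 1 + 1973 + 1219 = 3193

3193


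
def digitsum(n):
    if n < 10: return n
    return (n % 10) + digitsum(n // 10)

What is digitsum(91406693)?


digitsum(91406693) = 3 + digitsum(9140669)
digitsum(9140669) = 9 + digitsum(914066)
digitsum(914066) = 6 + digitsum(91406)
digitsum(91406) = 6 + digitsum(9140)
digitsum(9140) = 0 + digitsum(914)
digitsum(914) = 4 + digitsum(91)
digitsum(91) = 1 + digitsum(9)
digitsum(9) = 9  (base case)
Total: 3 + 9 + 6 + 6 + 0 + 4 + 1 + 9 = 38

38


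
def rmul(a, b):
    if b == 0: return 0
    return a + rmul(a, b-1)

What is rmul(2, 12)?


rmul(2, 12) = 2 + rmul(2, 11)
rmul(2, 11) = 2 + rmul(2, 10)
rmul(2, 10) = 2 + rmul(2, 9)
rmul(2, 9) = 2 + rmul(2, 8)
rmul(2, 8) = 2 + rmul(2, 7)
rmul(2, 7) = 2 + rmul(2, 6)
rmul(2, 6) = 2 + rmul(2, 5)
rmul(2, 5) = 2 + rmul(2, 4)
rmul(2, 4) = 2 + rmul(2, 3)
rmul(2, 3) = 2 + rmul(2, 2)
rmul(2, 2) = 2 + rmul(2, 1)
rmul(2, 1) = 2 + rmul(2, 0)
rmul(2, 0) = 0  (base case)
Total: 2 + 2 + 2 + 2 + 2 + 2 + 2 + 2 + 2 + 2 + 2 + 2 + 0 = 24

24


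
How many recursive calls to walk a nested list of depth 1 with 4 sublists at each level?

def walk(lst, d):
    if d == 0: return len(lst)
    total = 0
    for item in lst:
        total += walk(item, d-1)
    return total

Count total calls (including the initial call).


At depth 0 (root): 1 call
At depth 1: each of 1 parents calls walk on 4 children = 4 calls
Total: 1 + 4 = 5

5


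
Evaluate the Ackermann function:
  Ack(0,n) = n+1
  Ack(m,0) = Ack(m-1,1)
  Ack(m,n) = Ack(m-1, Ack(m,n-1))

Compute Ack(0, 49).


Ack(0, 49) = 50
Result: Ack(0, 49) = 50

50


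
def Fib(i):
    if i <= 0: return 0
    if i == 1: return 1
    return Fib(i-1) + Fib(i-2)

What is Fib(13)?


Computing Fib(13) bottom-up:
Fib(0) = 0
Fib(1) = 1
Fib(2) = Fib(1) + Fib(0) = 1 + 0 = 1
Fib(3) = Fib(2) + Fib(1) = 1 + 1 = 2
Fib(4) = Fib(3) + Fib(2) = 2 + 1 = 3
Fib(5) = Fib(4) + Fib(3) = 3 + 2 = 5
Fib(6) = Fib(5) + Fib(4) = 5 + 3 = 8
Fib(7) = Fib(6) + Fib(5) = 8 + 5 = 13
Fib(8) = Fib(7) + Fib(6) = 13 + 8 = 21
Fib(9) = Fib(8) + Fib(7) = 21 + 13 = 34
Fib(10) = Fib(9) + Fib(8) = 34 + 21 = 55
Fib(11) = Fib(10) + Fib(9) = 55 + 34 = 89
Fib(12) = Fib(11) + Fib(10) = 89 + 55 = 144
Fib(13) = Fib(12) + Fib(11) = 144 + 89 = 233

233


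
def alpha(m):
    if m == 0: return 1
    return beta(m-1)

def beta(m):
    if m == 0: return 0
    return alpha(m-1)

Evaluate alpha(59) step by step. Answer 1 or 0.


alpha(59) = beta(58)
beta(58) = alpha(57)
alpha(57) = beta(56)
beta(56) = alpha(55)
alpha(55) = beta(54)
beta(54) = alpha(53)
alpha(53) = beta(52)
beta(52) = alpha(51)
alpha(51) = beta(50)
beta(50) = alpha(49)
alpha(49) = beta(48)
beta(48) = alpha(47)
alpha(47) = beta(46)
beta(46) = alpha(45)
alpha(45) = beta(44)
beta(44) = alpha(43)
alpha(43) = beta(42)
beta(42) = alpha(41)
alpha(41) = beta(40)
beta(40) = alpha(39)
alpha(39) = beta(38)
beta(38) = alpha(37)
alpha(37) = beta(36)
beta(36) = alpha(35)
alpha(35) = beta(34)
beta(34) = alpha(33)
alpha(33) = beta(32)
beta(32) = alpha(31)
alpha(31) = beta(30)
beta(30) = alpha(29)
alpha(29) = beta(28)
beta(28) = alpha(27)
alpha(27) = beta(26)
beta(26) = alpha(25)
alpha(25) = beta(24)
beta(24) = alpha(23)
alpha(23) = beta(22)
beta(22) = alpha(21)
alpha(21) = beta(20)
beta(20) = alpha(19)
alpha(19) = beta(18)
beta(18) = alpha(17)
alpha(17) = beta(16)
beta(16) = alpha(15)
alpha(15) = beta(14)
beta(14) = alpha(13)
alpha(13) = beta(12)
beta(12) = alpha(11)
alpha(11) = beta(10)
beta(10) = alpha(9)
alpha(9) = beta(8)
beta(8) = alpha(7)
alpha(7) = beta(6)
beta(6) = alpha(5)
alpha(5) = beta(4)
beta(4) = alpha(3)
alpha(3) = beta(2)
beta(2) = alpha(1)
alpha(1) = beta(0)
beta(0) = 0  (base case)
Result: 0

0


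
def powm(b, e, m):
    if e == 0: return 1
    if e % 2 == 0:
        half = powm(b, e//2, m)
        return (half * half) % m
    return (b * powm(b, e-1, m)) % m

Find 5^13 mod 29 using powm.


powm(5, 13, 29): e is odd, compute powm(5, 12, 29)
  powm(5, 12, 29): e is even, compute powm(5, 6, 29)
    powm(5, 6, 29): e is even, compute powm(5, 3, 29)
      powm(5, 3, 29): e is odd, compute powm(5, 2, 29)
        powm(5, 2, 29): e is even, compute powm(5, 1, 29)
          powm(5, 1, 29): e is odd, compute powm(5, 0, 29)
          powm(5, 0, 29) = 1
          (5 * 1) % 29 = 5
        half=5, (5*5) % 29 = 25
      (5 * 25) % 29 = 9
    half=9, (9*9) % 29 = 23
  half=23, (23*23) % 29 = 7
(5 * 7) % 29 = 6

6
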